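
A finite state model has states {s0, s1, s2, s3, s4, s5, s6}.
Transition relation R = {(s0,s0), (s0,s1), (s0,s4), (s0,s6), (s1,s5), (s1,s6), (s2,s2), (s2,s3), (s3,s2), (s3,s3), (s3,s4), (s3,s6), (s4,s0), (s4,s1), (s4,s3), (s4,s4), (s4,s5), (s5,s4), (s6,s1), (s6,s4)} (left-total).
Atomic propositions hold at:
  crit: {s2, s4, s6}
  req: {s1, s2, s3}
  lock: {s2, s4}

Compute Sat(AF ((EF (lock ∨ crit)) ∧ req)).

Sat(lock ∨ crit) = {s2, s4, s6}
EF (lock ∨ crit): least fixpoint, start Z0 = {s2, s4, s6}, add states with some successor in Z. Z1 = {s0, s1, s2, s3, s4, s5, s6}; fixed.
Sat(EF (lock ∨ crit)) = {s0, s1, s2, s3, s4, s5, s6}
Sat((EF (lock ∨ crit)) ∧ req) = {s1, s2, s3}
AF ((EF (lock ∨ crit)) ∧ req): least fixpoint, start Z0 = {s1, s2, s3}, add states with every successor in Z. Already a fixed point.
Sat(AF ((EF (lock ∨ crit)) ∧ req)) = {s1, s2, s3}

{s1, s2, s3}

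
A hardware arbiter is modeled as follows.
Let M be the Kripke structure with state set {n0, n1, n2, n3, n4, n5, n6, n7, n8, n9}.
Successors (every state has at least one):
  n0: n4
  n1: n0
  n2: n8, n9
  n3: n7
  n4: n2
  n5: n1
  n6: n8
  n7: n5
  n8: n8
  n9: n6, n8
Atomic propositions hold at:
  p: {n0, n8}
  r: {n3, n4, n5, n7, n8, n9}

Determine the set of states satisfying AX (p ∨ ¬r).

Sat(¬r) = {n0, n1, n2, n6}
Sat(p ∨ ¬r) = {n0, n1, n2, n6, n8}
Sat(AX (p ∨ ¬r)) = {s : every successor in {n0, n1, n2, n6, n8}} = {n1, n4, n5, n6, n8, n9}

{n1, n4, n5, n6, n8, n9}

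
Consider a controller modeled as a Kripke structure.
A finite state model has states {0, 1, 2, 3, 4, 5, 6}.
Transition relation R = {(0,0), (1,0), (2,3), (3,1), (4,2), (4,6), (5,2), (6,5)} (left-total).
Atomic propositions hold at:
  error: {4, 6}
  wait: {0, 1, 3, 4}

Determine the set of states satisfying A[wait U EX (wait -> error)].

{4, 5, 6}

Sat(wait -> error) = {2, 4, 5, 6}
Sat(EX (wait -> error)) = {s : some successor in {2, 4, 5, 6}} = {4, 5, 6}
A[wait U EX (wait -> error)]: least fixpoint, start Z0 = Sat(EX (wait -> error)) = {4, 5, 6}, add states in Sat(wait) with every successor in Z. Already a fixed point.
Sat(A[wait U EX (wait -> error)]) = {4, 5, 6}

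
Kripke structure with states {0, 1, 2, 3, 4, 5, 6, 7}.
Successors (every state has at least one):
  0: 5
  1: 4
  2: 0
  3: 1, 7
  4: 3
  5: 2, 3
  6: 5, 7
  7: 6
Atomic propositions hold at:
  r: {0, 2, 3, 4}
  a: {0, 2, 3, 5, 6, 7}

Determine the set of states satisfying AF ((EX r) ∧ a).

Sat(EX r) = {s : some successor in {0, 2, 3, 4}} = {1, 2, 4, 5}
Sat((EX r) ∧ a) = {2, 5}
AF ((EX r) ∧ a): least fixpoint, start Z0 = {2, 5}, add states with every successor in Z. Z1 = {0, 2, 5}; fixed.
Sat(AF ((EX r) ∧ a)) = {0, 2, 5}

{0, 2, 5}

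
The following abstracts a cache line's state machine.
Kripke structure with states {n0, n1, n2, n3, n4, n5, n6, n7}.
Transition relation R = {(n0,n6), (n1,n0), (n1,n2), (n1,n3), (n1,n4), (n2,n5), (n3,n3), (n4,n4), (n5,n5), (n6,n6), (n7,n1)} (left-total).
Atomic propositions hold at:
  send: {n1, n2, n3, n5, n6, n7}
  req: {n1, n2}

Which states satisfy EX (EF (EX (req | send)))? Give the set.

{n0, n1, n2, n3, n5, n6, n7}

Sat(req | send) = {n1, n2, n3, n5, n6, n7}
Sat(EX (req | send)) = {s : some successor in {n1, n2, n3, n5, n6, n7}} = {n0, n1, n2, n3, n5, n6, n7}
EF (EX (req | send)): least fixpoint, start Z0 = {n0, n1, n2, n3, n5, n6, n7}, add states with some successor in Z. Already a fixed point.
Sat(EF (EX (req | send))) = {n0, n1, n2, n3, n5, n6, n7}
Sat(EX (EF (EX (req | send)))) = {s : some successor in {n0, n1, n2, n3, n5, n6, n7}} = {n0, n1, n2, n3, n5, n6, n7}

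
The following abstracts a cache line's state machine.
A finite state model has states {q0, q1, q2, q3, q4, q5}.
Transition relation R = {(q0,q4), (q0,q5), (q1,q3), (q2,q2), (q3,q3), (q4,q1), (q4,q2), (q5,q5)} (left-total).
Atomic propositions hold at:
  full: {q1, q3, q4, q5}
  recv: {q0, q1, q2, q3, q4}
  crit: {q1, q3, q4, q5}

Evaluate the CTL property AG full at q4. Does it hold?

No

AG full: greatest fixpoint, start Z0 = {q1, q3, q4, q5}, keep only states in Sat with every successor in Z. Z1 = {q1, q3, q5}; fixed.
Sat(AG full) = {q1, q3, q5}
q4 ∉ Sat(AG full) = {q1, q3, q5}, so the formula does not hold at q4.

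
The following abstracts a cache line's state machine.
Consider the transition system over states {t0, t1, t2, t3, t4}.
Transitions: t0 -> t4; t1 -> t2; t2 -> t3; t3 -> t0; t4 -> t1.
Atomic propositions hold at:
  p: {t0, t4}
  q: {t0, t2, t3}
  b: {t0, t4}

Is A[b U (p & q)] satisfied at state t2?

Sat(p & q) = {t0}
A[b U (p & q)]: least fixpoint, start Z0 = Sat((p & q)) = {t0}, add states in Sat(b) with every successor in Z. Already a fixed point.
Sat(A[b U (p & q)]) = {t0}
t2 ∉ Sat(A[b U (p & q)]) = {t0}, so the formula does not hold at t2.

No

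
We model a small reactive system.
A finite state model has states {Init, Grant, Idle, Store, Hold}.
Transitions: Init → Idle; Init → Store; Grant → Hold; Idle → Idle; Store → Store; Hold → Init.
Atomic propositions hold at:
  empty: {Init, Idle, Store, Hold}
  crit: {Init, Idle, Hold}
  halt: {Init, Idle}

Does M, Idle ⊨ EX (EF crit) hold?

Yes

EF crit: least fixpoint, start Z0 = {Init, Idle, Hold}, add states with some successor in Z. Z1 = {Init, Grant, Idle, Hold}; fixed.
Sat(EF crit) = {Init, Grant, Idle, Hold}
Sat(EX (EF crit)) = {s : some successor in {Init, Grant, Idle, Hold}} = {Init, Grant, Idle, Hold}
Idle ∈ Sat(EX (EF crit)) = {Init, Grant, Idle, Hold}, so the formula holds at Idle.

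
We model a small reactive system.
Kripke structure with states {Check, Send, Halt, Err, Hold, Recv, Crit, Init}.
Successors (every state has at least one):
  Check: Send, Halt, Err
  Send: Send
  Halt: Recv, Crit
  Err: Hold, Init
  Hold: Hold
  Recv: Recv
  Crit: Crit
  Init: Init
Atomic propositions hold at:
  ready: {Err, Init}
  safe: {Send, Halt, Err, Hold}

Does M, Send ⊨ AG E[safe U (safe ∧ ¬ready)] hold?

Sat(¬ready) = {Check, Send, Halt, Hold, Recv, Crit}
Sat(safe ∧ ¬ready) = {Send, Halt, Hold}
E[safe U (safe ∧ ¬ready)]: least fixpoint, start Z0 = Sat((safe ∧ ¬ready)) = {Send, Halt, Hold}, add states in Sat(safe) with some successor in Z. Z1 = {Send, Halt, Err, Hold}; fixed.
Sat(E[safe U (safe ∧ ¬ready)]) = {Send, Halt, Err, Hold}
AG E[safe U (safe ∧ ¬ready)]: greatest fixpoint, start Z0 = {Send, Halt, Err, Hold}, keep only states in Sat with every successor in Z. Z1 = {Send, Hold}; fixed.
Sat(AG E[safe U (safe ∧ ¬ready)]) = {Send, Hold}
Send ∈ Sat(AG E[safe U (safe ∧ ¬ready)]) = {Send, Hold}, so the formula holds at Send.

Yes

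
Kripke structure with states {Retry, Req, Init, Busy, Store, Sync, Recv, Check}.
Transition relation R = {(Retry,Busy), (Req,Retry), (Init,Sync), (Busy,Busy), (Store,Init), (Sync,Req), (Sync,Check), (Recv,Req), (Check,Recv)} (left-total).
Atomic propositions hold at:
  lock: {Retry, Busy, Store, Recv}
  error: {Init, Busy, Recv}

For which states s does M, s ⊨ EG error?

EG error: greatest fixpoint, start Z0 = {Init, Busy, Recv}, keep only states in Sat with some successor in Z. Z1 = {Busy}; fixed.
Sat(EG error) = {Busy}

{Busy}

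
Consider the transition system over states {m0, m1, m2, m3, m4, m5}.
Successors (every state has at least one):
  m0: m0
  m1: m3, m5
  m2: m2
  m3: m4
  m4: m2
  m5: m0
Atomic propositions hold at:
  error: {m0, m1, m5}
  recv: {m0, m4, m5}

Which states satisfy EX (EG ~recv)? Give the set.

{m2, m4}

Sat(~recv) = {m1, m2, m3}
EG ~recv: greatest fixpoint, start Z0 = {m1, m2, m3}, keep only states in Sat with some successor in Z. Z1 = {m1, m2}; Z2 = {m2}; fixed.
Sat(EG ~recv) = {m2}
Sat(EX (EG ~recv)) = {s : some successor in {m2}} = {m2, m4}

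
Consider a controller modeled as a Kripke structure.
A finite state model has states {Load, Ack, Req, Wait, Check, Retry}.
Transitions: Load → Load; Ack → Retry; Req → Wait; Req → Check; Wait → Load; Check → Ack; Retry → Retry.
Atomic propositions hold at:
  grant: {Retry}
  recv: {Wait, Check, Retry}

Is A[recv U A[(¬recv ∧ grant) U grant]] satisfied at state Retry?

Sat(¬recv) = {Load, Ack, Req}
Sat(¬recv ∧ grant) = ∅
A[(¬recv ∧ grant) U grant]: least fixpoint, start Z0 = Sat(grant) = {Retry}, add states in Sat(¬recv ∧ grant) with every successor in Z. Already a fixed point.
Sat(A[(¬recv ∧ grant) U grant]) = {Retry}
A[recv U A[(¬recv ∧ grant) U grant]]: least fixpoint, start Z0 = Sat(A[(¬recv ∧ grant) U grant]) = {Retry}, add states in Sat(recv) with every successor in Z. Already a fixed point.
Sat(A[recv U A[(¬recv ∧ grant) U grant]]) = {Retry}
Retry ∈ Sat(A[recv U A[(¬recv ∧ grant) U grant]]) = {Retry}, so the formula holds at Retry.

Yes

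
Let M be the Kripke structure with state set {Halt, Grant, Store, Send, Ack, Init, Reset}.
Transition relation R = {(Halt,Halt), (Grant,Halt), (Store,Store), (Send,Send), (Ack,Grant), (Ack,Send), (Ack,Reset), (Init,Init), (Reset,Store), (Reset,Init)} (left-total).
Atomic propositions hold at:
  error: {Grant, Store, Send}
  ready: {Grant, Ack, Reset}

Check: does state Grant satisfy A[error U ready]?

Yes

A[error U ready]: least fixpoint, start Z0 = Sat(ready) = {Grant, Ack, Reset}, add states in Sat(error) with every successor in Z. Already a fixed point.
Sat(A[error U ready]) = {Grant, Ack, Reset}
Grant ∈ Sat(A[error U ready]) = {Grant, Ack, Reset}, so the formula holds at Grant.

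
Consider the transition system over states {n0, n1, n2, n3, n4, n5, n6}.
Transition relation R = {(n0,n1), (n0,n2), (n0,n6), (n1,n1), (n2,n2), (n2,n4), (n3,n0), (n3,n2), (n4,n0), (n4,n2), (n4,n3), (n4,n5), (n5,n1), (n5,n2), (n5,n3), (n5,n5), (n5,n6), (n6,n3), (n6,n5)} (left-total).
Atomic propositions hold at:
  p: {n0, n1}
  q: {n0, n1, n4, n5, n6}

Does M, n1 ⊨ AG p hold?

Yes

AG p: greatest fixpoint, start Z0 = {n0, n1}, keep only states in Sat with every successor in Z. Z1 = {n1}; fixed.
Sat(AG p) = {n1}
n1 ∈ Sat(AG p) = {n1}, so the formula holds at n1.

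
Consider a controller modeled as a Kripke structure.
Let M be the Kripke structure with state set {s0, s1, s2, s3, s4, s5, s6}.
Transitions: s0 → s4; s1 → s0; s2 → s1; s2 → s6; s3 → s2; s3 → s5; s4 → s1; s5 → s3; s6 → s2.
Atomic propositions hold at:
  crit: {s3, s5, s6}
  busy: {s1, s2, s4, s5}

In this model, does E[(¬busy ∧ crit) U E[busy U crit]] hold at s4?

No

Sat(¬busy) = {s0, s3, s6}
Sat(¬busy ∧ crit) = {s3, s6}
E[busy U crit]: least fixpoint, start Z0 = Sat(crit) = {s3, s5, s6}, add states in Sat(busy) with some successor in Z. Z1 = {s2, s3, s5, s6}; fixed.
Sat(E[busy U crit]) = {s2, s3, s5, s6}
E[(¬busy ∧ crit) U E[busy U crit]]: least fixpoint, start Z0 = Sat(E[busy U crit]) = {s2, s3, s5, s6}, add states in Sat(¬busy ∧ crit) with some successor in Z. Already a fixed point.
Sat(E[(¬busy ∧ crit) U E[busy U crit]]) = {s2, s3, s5, s6}
s4 ∉ Sat(E[(¬busy ∧ crit) U E[busy U crit]]) = {s2, s3, s5, s6}, so the formula does not hold at s4.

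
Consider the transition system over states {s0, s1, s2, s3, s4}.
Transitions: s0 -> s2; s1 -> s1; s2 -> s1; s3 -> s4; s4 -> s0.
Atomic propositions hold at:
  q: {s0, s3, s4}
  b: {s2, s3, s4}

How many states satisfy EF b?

4

EF b: least fixpoint, start Z0 = {s2, s3, s4}, add states with some successor in Z. Z1 = {s0, s2, s3, s4}; fixed.
Sat(EF b) = {s0, s2, s3, s4}
|Sat(EF b)| = |{s0, s2, s3, s4}| = 4.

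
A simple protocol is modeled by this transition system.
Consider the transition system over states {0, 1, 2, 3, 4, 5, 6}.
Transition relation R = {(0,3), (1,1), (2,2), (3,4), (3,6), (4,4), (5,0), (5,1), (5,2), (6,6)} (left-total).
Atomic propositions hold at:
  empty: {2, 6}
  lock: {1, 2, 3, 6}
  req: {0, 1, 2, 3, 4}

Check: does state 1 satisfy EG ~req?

Sat(~req) = {5, 6}
EG ~req: greatest fixpoint, start Z0 = {5, 6}, keep only states in Sat with some successor in Z. Z1 = {6}; fixed.
Sat(EG ~req) = {6}
1 ∉ Sat(EG ~req) = {6}, so the formula does not hold at 1.

No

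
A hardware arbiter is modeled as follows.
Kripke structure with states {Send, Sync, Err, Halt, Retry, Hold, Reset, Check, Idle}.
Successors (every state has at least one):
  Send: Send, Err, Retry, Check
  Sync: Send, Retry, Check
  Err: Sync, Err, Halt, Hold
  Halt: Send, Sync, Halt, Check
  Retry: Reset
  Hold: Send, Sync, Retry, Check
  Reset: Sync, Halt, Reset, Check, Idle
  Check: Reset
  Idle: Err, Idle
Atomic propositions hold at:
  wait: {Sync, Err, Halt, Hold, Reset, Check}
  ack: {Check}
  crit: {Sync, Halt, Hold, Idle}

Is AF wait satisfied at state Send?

No

AF wait: least fixpoint, start Z0 = {Sync, Err, Halt, Hold, Reset, Check}, add states with every successor in Z. Z1 = {Sync, Err, Halt, Retry, Hold, Reset, Check}; fixed.
Sat(AF wait) = {Sync, Err, Halt, Retry, Hold, Reset, Check}
Send ∉ Sat(AF wait) = {Sync, Err, Halt, Retry, Hold, Reset, Check}, so the formula does not hold at Send.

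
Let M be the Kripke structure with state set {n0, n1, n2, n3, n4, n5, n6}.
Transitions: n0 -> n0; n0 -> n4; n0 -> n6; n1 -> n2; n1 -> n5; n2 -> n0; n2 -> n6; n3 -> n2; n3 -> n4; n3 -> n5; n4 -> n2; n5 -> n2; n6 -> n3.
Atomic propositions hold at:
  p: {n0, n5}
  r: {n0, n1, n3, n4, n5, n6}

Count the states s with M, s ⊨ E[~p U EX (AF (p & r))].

6

Sat(~p) = {n1, n2, n3, n4, n6}
Sat(p & r) = {n0, n5}
AF (p & r): least fixpoint, start Z0 = {n0, n5}, add states with every successor in Z. Already a fixed point.
Sat(AF (p & r)) = {n0, n5}
Sat(EX (AF (p & r))) = {s : some successor in {n0, n5}} = {n0, n1, n2, n3}
E[~p U EX (AF (p & r))]: least fixpoint, start Z0 = Sat(EX (AF (p & r))) = {n0, n1, n2, n3}, add states in Sat(~p) with some successor in Z. Z1 = {n0, n1, n2, n3, n4, n6}; fixed.
Sat(E[~p U EX (AF (p & r))]) = {n0, n1, n2, n3, n4, n6}
|Sat(E[~p U EX (AF (p & r))])| = |{n0, n1, n2, n3, n4, n6}| = 6.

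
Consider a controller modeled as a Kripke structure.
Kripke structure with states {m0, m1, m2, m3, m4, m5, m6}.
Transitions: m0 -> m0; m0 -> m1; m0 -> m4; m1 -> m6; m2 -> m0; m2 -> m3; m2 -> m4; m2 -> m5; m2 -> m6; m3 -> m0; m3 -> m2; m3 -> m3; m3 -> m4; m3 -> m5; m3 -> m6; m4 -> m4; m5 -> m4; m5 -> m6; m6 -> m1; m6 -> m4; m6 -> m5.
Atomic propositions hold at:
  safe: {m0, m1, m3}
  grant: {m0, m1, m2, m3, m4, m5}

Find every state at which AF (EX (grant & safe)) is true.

{m0, m1, m2, m3, m6}

Sat(grant & safe) = {m0, m1, m3}
Sat(EX (grant & safe)) = {s : some successor in {m0, m1, m3}} = {m0, m2, m3, m6}
AF (EX (grant & safe)): least fixpoint, start Z0 = {m0, m2, m3, m6}, add states with every successor in Z. Z1 = {m0, m1, m2, m3, m6}; fixed.
Sat(AF (EX (grant & safe))) = {m0, m1, m2, m3, m6}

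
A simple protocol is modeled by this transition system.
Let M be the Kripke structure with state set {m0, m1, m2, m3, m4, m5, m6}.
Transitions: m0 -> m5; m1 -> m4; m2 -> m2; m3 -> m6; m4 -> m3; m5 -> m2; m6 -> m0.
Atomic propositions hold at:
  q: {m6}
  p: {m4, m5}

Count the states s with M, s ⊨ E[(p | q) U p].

Sat(p | q) = {m4, m5, m6}
E[(p | q) U p]: least fixpoint, start Z0 = Sat(p) = {m4, m5}, add states in Sat(p | q) with some successor in Z. Already a fixed point.
Sat(E[(p | q) U p]) = {m4, m5}
|Sat(E[(p | q) U p])| = |{m4, m5}| = 2.

2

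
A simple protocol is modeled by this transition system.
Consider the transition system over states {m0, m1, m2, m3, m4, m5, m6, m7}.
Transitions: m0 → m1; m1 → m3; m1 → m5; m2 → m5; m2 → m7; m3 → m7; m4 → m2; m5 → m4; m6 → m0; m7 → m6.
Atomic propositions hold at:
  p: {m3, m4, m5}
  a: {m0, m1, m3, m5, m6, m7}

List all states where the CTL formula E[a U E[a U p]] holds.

E[a U p]: least fixpoint, start Z0 = Sat(p) = {m3, m4, m5}, add states in Sat(a) with some successor in Z. Z1 = {m1, m3, m4, m5}; Z2 = {m0, m1, m3, m4, m5}; Z3 = {m0, m1, m3, m4, m5, m6}; Z4 = {m0, m1, m3, m4, m5, m6, m7}; fixed.
Sat(E[a U p]) = {m0, m1, m3, m4, m5, m6, m7}
E[a U E[a U p]]: least fixpoint, start Z0 = Sat(E[a U p]) = {m0, m1, m3, m4, m5, m6, m7}, add states in Sat(a) with some successor in Z. Already a fixed point.
Sat(E[a U E[a U p]]) = {m0, m1, m3, m4, m5, m6, m7}

{m0, m1, m3, m4, m5, m6, m7}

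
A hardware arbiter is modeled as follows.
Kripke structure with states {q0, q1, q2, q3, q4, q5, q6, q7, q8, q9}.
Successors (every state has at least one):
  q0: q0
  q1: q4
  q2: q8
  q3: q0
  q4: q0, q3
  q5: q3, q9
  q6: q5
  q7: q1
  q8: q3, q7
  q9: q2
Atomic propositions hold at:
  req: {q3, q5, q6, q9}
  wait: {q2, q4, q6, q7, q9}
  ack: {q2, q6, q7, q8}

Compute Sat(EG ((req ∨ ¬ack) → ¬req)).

Sat(¬ack) = {q0, q1, q3, q4, q5, q9}
Sat(req ∨ ¬ack) = {q0, q1, q3, q4, q5, q6, q9}
Sat(¬req) = {q0, q1, q2, q4, q7, q8}
Sat((req ∨ ¬ack) → ¬req) = {q0, q1, q2, q4, q7, q8}
EG ((req ∨ ¬ack) → ¬req): greatest fixpoint, start Z0 = {q0, q1, q2, q4, q7, q8}, keep only states in Sat with some successor in Z. Already a fixed point.
Sat(EG ((req ∨ ¬ack) → ¬req)) = {q0, q1, q2, q4, q7, q8}

{q0, q1, q2, q4, q7, q8}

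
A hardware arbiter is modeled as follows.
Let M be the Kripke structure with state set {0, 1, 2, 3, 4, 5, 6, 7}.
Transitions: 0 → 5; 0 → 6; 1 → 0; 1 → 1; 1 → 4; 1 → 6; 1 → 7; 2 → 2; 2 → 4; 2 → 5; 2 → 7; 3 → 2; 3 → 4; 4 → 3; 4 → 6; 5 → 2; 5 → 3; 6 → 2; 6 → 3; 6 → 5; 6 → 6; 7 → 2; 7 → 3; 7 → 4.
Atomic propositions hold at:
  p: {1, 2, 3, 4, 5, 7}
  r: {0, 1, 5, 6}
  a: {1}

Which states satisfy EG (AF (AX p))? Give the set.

Sat(AX p) = {s : every successor in {1, 2, 3, 4, 5, 7}} = {2, 3, 5, 7}
AF (AX p): least fixpoint, start Z0 = {2, 3, 5, 7}, add states with every successor in Z. Already a fixed point.
Sat(AF (AX p)) = {2, 3, 5, 7}
EG (AF (AX p)): greatest fixpoint, start Z0 = {2, 3, 5, 7}, keep only states in Sat with some successor in Z. Already a fixed point.
Sat(EG (AF (AX p))) = {2, 3, 5, 7}

{2, 3, 5, 7}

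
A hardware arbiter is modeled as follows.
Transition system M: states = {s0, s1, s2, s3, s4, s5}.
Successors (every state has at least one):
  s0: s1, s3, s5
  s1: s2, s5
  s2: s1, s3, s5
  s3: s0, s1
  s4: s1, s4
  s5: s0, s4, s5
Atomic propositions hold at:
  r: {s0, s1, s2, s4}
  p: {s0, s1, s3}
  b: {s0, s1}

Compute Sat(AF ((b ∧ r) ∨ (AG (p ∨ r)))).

Sat(b ∧ r) = {s0, s1}
Sat(p ∨ r) = {s0, s1, s2, s3, s4}
AG (p ∨ r): greatest fixpoint, start Z0 = {s0, s1, s2, s3, s4}, keep only states in Sat with every successor in Z. Z1 = {s3, s4}; Z2 = ∅; fixed.
Sat(AG (p ∨ r)) = ∅
Sat((b ∧ r) ∨ (AG (p ∨ r))) = {s0, s1}
AF ((b ∧ r) ∨ (AG (p ∨ r))): least fixpoint, start Z0 = {s0, s1}, add states with every successor in Z. Z1 = {s0, s1, s3}; fixed.
Sat(AF ((b ∧ r) ∨ (AG (p ∨ r)))) = {s0, s1, s3}

{s0, s1, s3}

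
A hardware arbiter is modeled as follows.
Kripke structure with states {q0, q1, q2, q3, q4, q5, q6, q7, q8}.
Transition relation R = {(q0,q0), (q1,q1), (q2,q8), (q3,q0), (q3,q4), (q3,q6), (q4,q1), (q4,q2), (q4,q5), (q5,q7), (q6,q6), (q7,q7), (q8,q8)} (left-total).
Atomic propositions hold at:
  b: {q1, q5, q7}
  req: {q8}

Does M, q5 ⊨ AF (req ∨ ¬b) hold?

No

Sat(¬b) = {q0, q2, q3, q4, q6, q8}
Sat(req ∨ ¬b) = {q0, q2, q3, q4, q6, q8}
AF (req ∨ ¬b): least fixpoint, start Z0 = {q0, q2, q3, q4, q6, q8}, add states with every successor in Z. Already a fixed point.
Sat(AF (req ∨ ¬b)) = {q0, q2, q3, q4, q6, q8}
q5 ∉ Sat(AF (req ∨ ¬b)) = {q0, q2, q3, q4, q6, q8}, so the formula does not hold at q5.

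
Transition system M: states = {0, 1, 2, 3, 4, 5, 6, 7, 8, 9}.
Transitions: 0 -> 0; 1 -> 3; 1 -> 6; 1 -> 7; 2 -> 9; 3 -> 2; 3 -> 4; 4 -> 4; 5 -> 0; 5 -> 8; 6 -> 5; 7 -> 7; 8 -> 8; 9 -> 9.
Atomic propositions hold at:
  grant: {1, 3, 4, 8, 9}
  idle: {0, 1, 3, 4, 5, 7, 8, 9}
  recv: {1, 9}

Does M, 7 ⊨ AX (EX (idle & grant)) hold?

Sat(idle & grant) = {1, 3, 4, 8, 9}
Sat(EX (idle & grant)) = {s : some successor in {1, 3, 4, 8, 9}} = {1, 2, 3, 4, 5, 8, 9}
Sat(AX (EX (idle & grant))) = {s : every successor in {1, 2, 3, 4, 5, 8, 9}} = {2, 3, 4, 6, 8, 9}
7 ∉ Sat(AX (EX (idle & grant))) = {2, 3, 4, 6, 8, 9}, so the formula does not hold at 7.

No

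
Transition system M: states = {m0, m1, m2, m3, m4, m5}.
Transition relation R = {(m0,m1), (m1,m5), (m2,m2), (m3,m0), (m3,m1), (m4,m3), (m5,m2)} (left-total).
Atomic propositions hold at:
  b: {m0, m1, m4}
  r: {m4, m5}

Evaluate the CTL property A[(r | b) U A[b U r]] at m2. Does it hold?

No

Sat(r | b) = {m0, m1, m4, m5}
A[b U r]: least fixpoint, start Z0 = Sat(r) = {m4, m5}, add states in Sat(b) with every successor in Z. Z1 = {m1, m4, m5}; Z2 = {m0, m1, m4, m5}; fixed.
Sat(A[b U r]) = {m0, m1, m4, m5}
A[(r | b) U A[b U r]]: least fixpoint, start Z0 = Sat(A[b U r]) = {m0, m1, m4, m5}, add states in Sat(r | b) with every successor in Z. Already a fixed point.
Sat(A[(r | b) U A[b U r]]) = {m0, m1, m4, m5}
m2 ∉ Sat(A[(r | b) U A[b U r]]) = {m0, m1, m4, m5}, so the formula does not hold at m2.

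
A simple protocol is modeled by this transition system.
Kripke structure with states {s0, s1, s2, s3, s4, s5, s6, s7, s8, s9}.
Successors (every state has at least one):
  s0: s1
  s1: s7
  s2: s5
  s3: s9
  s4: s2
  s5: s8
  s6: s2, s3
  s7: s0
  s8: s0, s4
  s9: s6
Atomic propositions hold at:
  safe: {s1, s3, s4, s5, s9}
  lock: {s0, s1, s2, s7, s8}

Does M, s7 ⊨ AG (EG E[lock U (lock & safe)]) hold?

Sat(lock & safe) = {s1}
E[lock U (lock & safe)]: least fixpoint, start Z0 = Sat((lock & safe)) = {s1}, add states in Sat(lock) with some successor in Z. Z1 = {s0, s1}; Z2 = {s0, s1, s7, s8}; fixed.
Sat(E[lock U (lock & safe)]) = {s0, s1, s7, s8}
EG E[lock U (lock & safe)]: greatest fixpoint, start Z0 = {s0, s1, s7, s8}, keep only states in Sat with some successor in Z. Already a fixed point.
Sat(EG E[lock U (lock & safe)]) = {s0, s1, s7, s8}
AG (EG E[lock U (lock & safe)]): greatest fixpoint, start Z0 = {s0, s1, s7, s8}, keep only states in Sat with every successor in Z. Z1 = {s0, s1, s7}; fixed.
Sat(AG (EG E[lock U (lock & safe)])) = {s0, s1, s7}
s7 ∈ Sat(AG (EG E[lock U (lock & safe)])) = {s0, s1, s7}, so the formula holds at s7.

Yes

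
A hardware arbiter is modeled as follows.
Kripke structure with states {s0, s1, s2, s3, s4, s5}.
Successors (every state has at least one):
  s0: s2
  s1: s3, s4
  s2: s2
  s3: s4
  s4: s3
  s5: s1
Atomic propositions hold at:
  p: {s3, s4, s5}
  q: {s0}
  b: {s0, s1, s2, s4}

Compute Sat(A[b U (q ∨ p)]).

{s0, s1, s3, s4, s5}

Sat(q ∨ p) = {s0, s3, s4, s5}
A[b U (q ∨ p)]: least fixpoint, start Z0 = Sat((q ∨ p)) = {s0, s3, s4, s5}, add states in Sat(b) with every successor in Z. Z1 = {s0, s1, s3, s4, s5}; fixed.
Sat(A[b U (q ∨ p)]) = {s0, s1, s3, s4, s5}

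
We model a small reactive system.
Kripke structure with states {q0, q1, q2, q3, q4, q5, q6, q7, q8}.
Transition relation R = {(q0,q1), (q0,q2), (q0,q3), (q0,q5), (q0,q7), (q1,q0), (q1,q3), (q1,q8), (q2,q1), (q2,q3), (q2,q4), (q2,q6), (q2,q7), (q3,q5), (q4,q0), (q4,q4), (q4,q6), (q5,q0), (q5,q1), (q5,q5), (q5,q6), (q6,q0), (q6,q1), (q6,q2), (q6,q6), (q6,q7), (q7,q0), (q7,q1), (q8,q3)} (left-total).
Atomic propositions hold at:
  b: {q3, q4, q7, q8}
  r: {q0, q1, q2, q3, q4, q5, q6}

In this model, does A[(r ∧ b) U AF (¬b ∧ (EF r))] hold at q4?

No

Sat(r ∧ b) = {q3, q4}
Sat(¬b) = {q0, q1, q2, q5, q6}
EF r: least fixpoint, start Z0 = {q0, q1, q2, q3, q4, q5, q6}, add states with some successor in Z. Z1 = {q0, q1, q2, q3, q4, q5, q6, q7, q8}; fixed.
Sat(EF r) = {q0, q1, q2, q3, q4, q5, q6, q7, q8}
Sat(¬b ∧ (EF r)) = {q0, q1, q2, q5, q6}
AF (¬b ∧ (EF r)): least fixpoint, start Z0 = {q0, q1, q2, q5, q6}, add states with every successor in Z. Z1 = {q0, q1, q2, q3, q5, q6, q7}; Z2 = {q0, q1, q2, q3, q5, q6, q7, q8}; fixed.
Sat(AF (¬b ∧ (EF r))) = {q0, q1, q2, q3, q5, q6, q7, q8}
A[(r ∧ b) U AF (¬b ∧ (EF r))]: least fixpoint, start Z0 = Sat(AF (¬b ∧ (EF r))) = {q0, q1, q2, q3, q5, q6, q7, q8}, add states in Sat(r ∧ b) with every successor in Z. Already a fixed point.
Sat(A[(r ∧ b) U AF (¬b ∧ (EF r))]) = {q0, q1, q2, q3, q5, q6, q7, q8}
q4 ∉ Sat(A[(r ∧ b) U AF (¬b ∧ (EF r))]) = {q0, q1, q2, q3, q5, q6, q7, q8}, so the formula does not hold at q4.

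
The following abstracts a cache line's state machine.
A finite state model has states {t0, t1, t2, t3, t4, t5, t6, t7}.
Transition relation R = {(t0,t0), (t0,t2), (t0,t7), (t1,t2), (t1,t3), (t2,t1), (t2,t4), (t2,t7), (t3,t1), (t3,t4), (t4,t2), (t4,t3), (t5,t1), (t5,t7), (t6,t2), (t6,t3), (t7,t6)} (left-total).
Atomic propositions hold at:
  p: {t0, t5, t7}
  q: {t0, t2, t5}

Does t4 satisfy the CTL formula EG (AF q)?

No

AF q: least fixpoint, start Z0 = {t0, t2, t5}, add states with every successor in Z. Already a fixed point.
Sat(AF q) = {t0, t2, t5}
EG (AF q): greatest fixpoint, start Z0 = {t0, t2, t5}, keep only states in Sat with some successor in Z. Z1 = {t0}; fixed.
Sat(EG (AF q)) = {t0}
t4 ∉ Sat(EG (AF q)) = {t0}, so the formula does not hold at t4.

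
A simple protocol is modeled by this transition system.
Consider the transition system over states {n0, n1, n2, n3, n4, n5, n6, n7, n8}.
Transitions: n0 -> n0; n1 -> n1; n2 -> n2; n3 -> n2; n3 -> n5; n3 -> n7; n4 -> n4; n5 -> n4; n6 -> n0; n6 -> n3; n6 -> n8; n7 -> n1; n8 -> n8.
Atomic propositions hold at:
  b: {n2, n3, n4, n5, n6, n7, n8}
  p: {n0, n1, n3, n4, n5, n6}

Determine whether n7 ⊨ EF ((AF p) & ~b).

AF p: least fixpoint, start Z0 = {n0, n1, n3, n4, n5, n6}, add states with every successor in Z. Z1 = {n0, n1, n3, n4, n5, n6, n7}; fixed.
Sat(AF p) = {n0, n1, n3, n4, n5, n6, n7}
Sat(~b) = {n0, n1}
Sat((AF p) & ~b) = {n0, n1}
EF ((AF p) & ~b): least fixpoint, start Z0 = {n0, n1}, add states with some successor in Z. Z1 = {n0, n1, n6, n7}; Z2 = {n0, n1, n3, n6, n7}; fixed.
Sat(EF ((AF p) & ~b)) = {n0, n1, n3, n6, n7}
n7 ∈ Sat(EF ((AF p) & ~b)) = {n0, n1, n3, n6, n7}, so the formula holds at n7.

Yes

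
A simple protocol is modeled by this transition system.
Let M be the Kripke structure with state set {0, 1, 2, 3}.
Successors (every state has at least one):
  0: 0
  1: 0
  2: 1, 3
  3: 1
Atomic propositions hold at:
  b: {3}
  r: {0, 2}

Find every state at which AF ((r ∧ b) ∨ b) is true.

{3}

Sat(r ∧ b) = ∅
Sat((r ∧ b) ∨ b) = {3}
AF ((r ∧ b) ∨ b): least fixpoint, start Z0 = {3}, add states with every successor in Z. Already a fixed point.
Sat(AF ((r ∧ b) ∨ b)) = {3}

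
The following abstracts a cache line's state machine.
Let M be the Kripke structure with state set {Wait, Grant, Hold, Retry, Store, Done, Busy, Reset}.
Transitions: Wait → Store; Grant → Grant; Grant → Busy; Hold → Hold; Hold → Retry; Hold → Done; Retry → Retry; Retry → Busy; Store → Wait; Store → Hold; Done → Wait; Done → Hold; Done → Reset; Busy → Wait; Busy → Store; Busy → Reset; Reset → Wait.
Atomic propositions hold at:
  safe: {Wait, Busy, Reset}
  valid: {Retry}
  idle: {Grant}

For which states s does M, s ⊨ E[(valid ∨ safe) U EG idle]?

Sat(valid ∨ safe) = {Wait, Retry, Busy, Reset}
EG idle: greatest fixpoint, start Z0 = {Grant}, keep only states in Sat with some successor in Z. Already a fixed point.
Sat(EG idle) = {Grant}
E[(valid ∨ safe) U EG idle]: least fixpoint, start Z0 = Sat(EG idle) = {Grant}, add states in Sat(valid ∨ safe) with some successor in Z. Already a fixed point.
Sat(E[(valid ∨ safe) U EG idle]) = {Grant}

{Grant}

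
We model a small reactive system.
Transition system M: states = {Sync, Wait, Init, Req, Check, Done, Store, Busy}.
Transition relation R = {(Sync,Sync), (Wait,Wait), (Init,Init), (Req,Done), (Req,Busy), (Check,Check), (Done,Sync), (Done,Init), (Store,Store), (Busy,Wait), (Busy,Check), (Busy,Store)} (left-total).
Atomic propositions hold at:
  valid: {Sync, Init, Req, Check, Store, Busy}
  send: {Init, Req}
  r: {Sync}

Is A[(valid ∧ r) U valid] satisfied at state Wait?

No

Sat(valid ∧ r) = {Sync}
A[(valid ∧ r) U valid]: least fixpoint, start Z0 = Sat(valid) = {Sync, Init, Req, Check, Store, Busy}, add states in Sat(valid ∧ r) with every successor in Z. Already a fixed point.
Sat(A[(valid ∧ r) U valid]) = {Sync, Init, Req, Check, Store, Busy}
Wait ∉ Sat(A[(valid ∧ r) U valid]) = {Sync, Init, Req, Check, Store, Busy}, so the formula does not hold at Wait.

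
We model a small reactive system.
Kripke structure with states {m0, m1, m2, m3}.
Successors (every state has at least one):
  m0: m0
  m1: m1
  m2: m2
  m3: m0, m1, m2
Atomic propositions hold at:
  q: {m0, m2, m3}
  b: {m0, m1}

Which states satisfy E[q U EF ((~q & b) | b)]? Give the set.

Sat(~q) = {m1}
Sat(~q & b) = {m1}
Sat((~q & b) | b) = {m0, m1}
EF ((~q & b) | b): least fixpoint, start Z0 = {m0, m1}, add states with some successor in Z. Z1 = {m0, m1, m3}; fixed.
Sat(EF ((~q & b) | b)) = {m0, m1, m3}
E[q U EF ((~q & b) | b)]: least fixpoint, start Z0 = Sat(EF ((~q & b) | b)) = {m0, m1, m3}, add states in Sat(q) with some successor in Z. Already a fixed point.
Sat(E[q U EF ((~q & b) | b)]) = {m0, m1, m3}

{m0, m1, m3}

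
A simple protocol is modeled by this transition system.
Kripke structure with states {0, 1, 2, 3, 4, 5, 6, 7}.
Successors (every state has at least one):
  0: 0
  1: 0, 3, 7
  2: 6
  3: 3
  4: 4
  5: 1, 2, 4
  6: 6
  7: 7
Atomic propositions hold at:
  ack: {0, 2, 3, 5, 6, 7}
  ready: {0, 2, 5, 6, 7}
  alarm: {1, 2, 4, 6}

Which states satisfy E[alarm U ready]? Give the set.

{0, 1, 2, 5, 6, 7}

E[alarm U ready]: least fixpoint, start Z0 = Sat(ready) = {0, 2, 5, 6, 7}, add states in Sat(alarm) with some successor in Z. Z1 = {0, 1, 2, 5, 6, 7}; fixed.
Sat(E[alarm U ready]) = {0, 1, 2, 5, 6, 7}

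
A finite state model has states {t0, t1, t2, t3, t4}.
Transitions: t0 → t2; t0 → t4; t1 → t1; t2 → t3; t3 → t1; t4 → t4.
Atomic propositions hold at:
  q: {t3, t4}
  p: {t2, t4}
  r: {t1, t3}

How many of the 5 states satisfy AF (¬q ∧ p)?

1

Sat(¬q) = {t0, t1, t2}
Sat(¬q ∧ p) = {t2}
AF (¬q ∧ p): least fixpoint, start Z0 = {t2}, add states with every successor in Z. Already a fixed point.
Sat(AF (¬q ∧ p)) = {t2}
|Sat(AF (¬q ∧ p))| = |{t2}| = 1.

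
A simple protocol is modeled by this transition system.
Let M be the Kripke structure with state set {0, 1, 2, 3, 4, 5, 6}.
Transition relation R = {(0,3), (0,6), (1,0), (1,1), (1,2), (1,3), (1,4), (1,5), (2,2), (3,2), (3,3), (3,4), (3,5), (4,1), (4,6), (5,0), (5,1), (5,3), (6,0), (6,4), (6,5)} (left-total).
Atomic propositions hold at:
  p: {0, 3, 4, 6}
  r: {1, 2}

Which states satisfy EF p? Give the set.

{0, 1, 3, 4, 5, 6}

EF p: least fixpoint, start Z0 = {0, 3, 4, 6}, add states with some successor in Z. Z1 = {0, 1, 3, 4, 5, 6}; fixed.
Sat(EF p) = {0, 1, 3, 4, 5, 6}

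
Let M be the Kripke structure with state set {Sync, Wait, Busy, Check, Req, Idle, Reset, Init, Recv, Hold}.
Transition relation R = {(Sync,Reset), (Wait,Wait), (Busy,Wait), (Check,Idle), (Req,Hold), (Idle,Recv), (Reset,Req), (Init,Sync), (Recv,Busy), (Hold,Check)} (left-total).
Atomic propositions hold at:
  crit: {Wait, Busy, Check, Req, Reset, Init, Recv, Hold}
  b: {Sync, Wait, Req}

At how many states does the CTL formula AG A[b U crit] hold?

A[b U crit]: least fixpoint, start Z0 = Sat(crit) = {Wait, Busy, Check, Req, Reset, Init, Recv, Hold}, add states in Sat(b) with every successor in Z. Z1 = {Sync, Wait, Busy, Check, Req, Reset, Init, Recv, Hold}; fixed.
Sat(A[b U crit]) = {Sync, Wait, Busy, Check, Req, Reset, Init, Recv, Hold}
AG A[b U crit]: greatest fixpoint, start Z0 = {Sync, Wait, Busy, Check, Req, Reset, Init, Recv, Hold}, keep only states in Sat with every successor in Z. Z1 = {Sync, Wait, Busy, Req, Reset, Init, Recv, Hold}; Z2 = {Sync, Wait, Busy, Req, Reset, Init, Recv}; Z3 = {Sync, Wait, Busy, Reset, Init, Recv}; Z4 = {Sync, Wait, Busy, Init, Recv}; Z5 = {Wait, Busy, Init, Recv}; Z6 = {Wait, Busy, Recv}; fixed.
Sat(AG A[b U crit]) = {Wait, Busy, Recv}
|Sat(AG A[b U crit])| = |{Wait, Busy, Recv}| = 3.

3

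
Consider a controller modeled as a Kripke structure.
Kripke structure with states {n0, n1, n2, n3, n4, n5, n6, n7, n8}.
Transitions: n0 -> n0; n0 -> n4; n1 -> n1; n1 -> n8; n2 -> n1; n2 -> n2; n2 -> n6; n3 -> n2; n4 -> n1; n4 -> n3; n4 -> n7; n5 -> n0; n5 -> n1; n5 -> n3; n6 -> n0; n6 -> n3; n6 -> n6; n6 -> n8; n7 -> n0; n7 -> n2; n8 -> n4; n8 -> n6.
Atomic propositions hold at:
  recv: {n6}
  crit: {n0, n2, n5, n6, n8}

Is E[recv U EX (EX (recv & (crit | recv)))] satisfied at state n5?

No

Sat(crit | recv) = {n0, n2, n5, n6, n8}
Sat(recv & (crit | recv)) = {n6}
Sat(EX (recv & (crit | recv))) = {s : some successor in {n6}} = {n2, n6, n8}
Sat(EX (EX (recv & (crit | recv)))) = {s : some successor in {n2, n6, n8}} = {n1, n2, n3, n6, n7, n8}
E[recv U EX (EX (recv & (crit | recv)))]: least fixpoint, start Z0 = Sat(EX (EX (recv & (crit | recv)))) = {n1, n2, n3, n6, n7, n8}, add states in Sat(recv) with some successor in Z. Already a fixed point.
Sat(E[recv U EX (EX (recv & (crit | recv)))]) = {n1, n2, n3, n6, n7, n8}
n5 ∉ Sat(E[recv U EX (EX (recv & (crit | recv)))]) = {n1, n2, n3, n6, n7, n8}, so the formula does not hold at n5.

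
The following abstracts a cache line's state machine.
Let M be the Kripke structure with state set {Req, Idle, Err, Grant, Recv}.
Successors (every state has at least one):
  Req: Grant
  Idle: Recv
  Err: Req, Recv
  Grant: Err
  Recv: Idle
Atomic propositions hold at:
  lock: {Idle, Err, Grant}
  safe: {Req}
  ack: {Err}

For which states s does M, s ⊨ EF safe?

{Req, Err, Grant}

EF safe: least fixpoint, start Z0 = {Req}, add states with some successor in Z. Z1 = {Req, Err}; Z2 = {Req, Err, Grant}; fixed.
Sat(EF safe) = {Req, Err, Grant}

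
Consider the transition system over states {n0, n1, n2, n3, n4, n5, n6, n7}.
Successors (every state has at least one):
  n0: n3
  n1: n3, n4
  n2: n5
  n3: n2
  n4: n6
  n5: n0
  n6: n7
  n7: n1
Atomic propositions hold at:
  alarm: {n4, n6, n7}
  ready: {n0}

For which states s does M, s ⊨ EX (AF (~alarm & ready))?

{n0, n1, n2, n3, n5}

Sat(~alarm) = {n0, n1, n2, n3, n5}
Sat(~alarm & ready) = {n0}
AF (~alarm & ready): least fixpoint, start Z0 = {n0}, add states with every successor in Z. Z1 = {n0, n5}; Z2 = {n0, n2, n5}; Z3 = {n0, n2, n3, n5}; fixed.
Sat(AF (~alarm & ready)) = {n0, n2, n3, n5}
Sat(EX (AF (~alarm & ready))) = {s : some successor in {n0, n2, n3, n5}} = {n0, n1, n2, n3, n5}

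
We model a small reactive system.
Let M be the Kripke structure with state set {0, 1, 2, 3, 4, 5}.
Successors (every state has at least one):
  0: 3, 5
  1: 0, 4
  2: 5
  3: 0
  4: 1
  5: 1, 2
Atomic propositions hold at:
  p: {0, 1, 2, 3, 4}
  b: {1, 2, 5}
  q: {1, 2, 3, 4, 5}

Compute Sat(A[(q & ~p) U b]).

Sat(~p) = {5}
Sat(q & ~p) = {5}
A[(q & ~p) U b]: least fixpoint, start Z0 = Sat(b) = {1, 2, 5}, add states in Sat(q & ~p) with every successor in Z. Already a fixed point.
Sat(A[(q & ~p) U b]) = {1, 2, 5}

{1, 2, 5}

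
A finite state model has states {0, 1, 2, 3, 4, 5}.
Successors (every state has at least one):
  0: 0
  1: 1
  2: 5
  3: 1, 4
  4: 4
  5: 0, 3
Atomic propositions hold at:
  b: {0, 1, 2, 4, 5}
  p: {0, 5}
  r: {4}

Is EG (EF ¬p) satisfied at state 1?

Yes

Sat(¬p) = {1, 2, 3, 4}
EF ¬p: least fixpoint, start Z0 = {1, 2, 3, 4}, add states with some successor in Z. Z1 = {1, 2, 3, 4, 5}; fixed.
Sat(EF ¬p) = {1, 2, 3, 4, 5}
EG (EF ¬p): greatest fixpoint, start Z0 = {1, 2, 3, 4, 5}, keep only states in Sat with some successor in Z. Already a fixed point.
Sat(EG (EF ¬p)) = {1, 2, 3, 4, 5}
1 ∈ Sat(EG (EF ¬p)) = {1, 2, 3, 4, 5}, so the formula holds at 1.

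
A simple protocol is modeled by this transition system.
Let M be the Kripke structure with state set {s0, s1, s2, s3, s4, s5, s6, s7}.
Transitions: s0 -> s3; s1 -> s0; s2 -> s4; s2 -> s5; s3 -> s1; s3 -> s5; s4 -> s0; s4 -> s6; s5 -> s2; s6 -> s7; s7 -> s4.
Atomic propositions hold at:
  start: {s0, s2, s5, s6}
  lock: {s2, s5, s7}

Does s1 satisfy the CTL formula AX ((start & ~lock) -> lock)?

No

Sat(~lock) = {s0, s1, s3, s4, s6}
Sat(start & ~lock) = {s0, s6}
Sat((start & ~lock) -> lock) = {s1, s2, s3, s4, s5, s7}
Sat(AX ((start & ~lock) -> lock)) = {s : every successor in {s1, s2, s3, s4, s5, s7}} = {s0, s2, s3, s5, s6, s7}
s1 ∉ Sat(AX ((start & ~lock) -> lock)) = {s0, s2, s3, s5, s6, s7}, so the formula does not hold at s1.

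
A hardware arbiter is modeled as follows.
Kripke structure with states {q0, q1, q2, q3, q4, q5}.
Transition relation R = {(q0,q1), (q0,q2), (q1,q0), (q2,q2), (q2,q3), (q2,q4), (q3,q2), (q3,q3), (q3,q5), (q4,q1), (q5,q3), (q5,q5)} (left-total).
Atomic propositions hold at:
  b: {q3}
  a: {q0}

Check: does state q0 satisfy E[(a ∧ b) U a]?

Yes

Sat(a ∧ b) = ∅
E[(a ∧ b) U a]: least fixpoint, start Z0 = Sat(a) = {q0}, add states in Sat(a ∧ b) with some successor in Z. Already a fixed point.
Sat(E[(a ∧ b) U a]) = {q0}
q0 ∈ Sat(E[(a ∧ b) U a]) = {q0}, so the formula holds at q0.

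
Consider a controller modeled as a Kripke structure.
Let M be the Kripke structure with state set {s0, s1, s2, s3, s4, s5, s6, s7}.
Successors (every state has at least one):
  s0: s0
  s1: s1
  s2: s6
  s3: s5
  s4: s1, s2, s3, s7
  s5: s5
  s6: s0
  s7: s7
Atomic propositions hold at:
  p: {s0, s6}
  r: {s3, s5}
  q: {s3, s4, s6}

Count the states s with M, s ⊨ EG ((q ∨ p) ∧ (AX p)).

Sat(q ∨ p) = {s0, s3, s4, s6}
Sat(AX p) = {s : every successor in {s0, s6}} = {s0, s2, s6}
Sat((q ∨ p) ∧ (AX p)) = {s0, s6}
EG ((q ∨ p) ∧ (AX p)): greatest fixpoint, start Z0 = {s0, s6}, keep only states in Sat with some successor in Z. Already a fixed point.
Sat(EG ((q ∨ p) ∧ (AX p))) = {s0, s6}
|Sat(EG ((q ∨ p) ∧ (AX p)))| = |{s0, s6}| = 2.

2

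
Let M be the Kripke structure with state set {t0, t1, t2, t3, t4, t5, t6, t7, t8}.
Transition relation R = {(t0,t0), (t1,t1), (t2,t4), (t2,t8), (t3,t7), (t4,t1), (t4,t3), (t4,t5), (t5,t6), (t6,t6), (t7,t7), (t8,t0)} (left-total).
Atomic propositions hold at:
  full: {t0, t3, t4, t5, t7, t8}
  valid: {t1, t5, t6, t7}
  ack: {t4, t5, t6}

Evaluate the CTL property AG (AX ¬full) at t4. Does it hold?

No

Sat(¬full) = {t1, t2, t6}
Sat(AX ¬full) = {s : every successor in {t1, t2, t6}} = {t1, t5, t6}
AG (AX ¬full): greatest fixpoint, start Z0 = {t1, t5, t6}, keep only states in Sat with every successor in Z. Already a fixed point.
Sat(AG (AX ¬full)) = {t1, t5, t6}
t4 ∉ Sat(AG (AX ¬full)) = {t1, t5, t6}, so the formula does not hold at t4.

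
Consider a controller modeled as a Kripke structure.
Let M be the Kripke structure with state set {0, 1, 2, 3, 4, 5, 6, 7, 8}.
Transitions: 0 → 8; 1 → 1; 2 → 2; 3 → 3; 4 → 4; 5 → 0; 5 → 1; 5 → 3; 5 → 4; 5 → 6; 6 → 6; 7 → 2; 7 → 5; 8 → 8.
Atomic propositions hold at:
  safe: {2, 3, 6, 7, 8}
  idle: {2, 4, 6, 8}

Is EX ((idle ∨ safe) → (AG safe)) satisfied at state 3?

Sat(idle ∨ safe) = {2, 3, 4, 6, 7, 8}
AG safe: greatest fixpoint, start Z0 = {2, 3, 6, 7, 8}, keep only states in Sat with every successor in Z. Z1 = {2, 3, 6, 8}; fixed.
Sat(AG safe) = {2, 3, 6, 8}
Sat((idle ∨ safe) → (AG safe)) = {0, 1, 2, 3, 5, 6, 8}
Sat(EX ((idle ∨ safe) → (AG safe))) = {s : some successor in {0, 1, 2, 3, 5, 6, 8}} = {0, 1, 2, 3, 5, 6, 7, 8}
3 ∈ Sat(EX ((idle ∨ safe) → (AG safe))) = {0, 1, 2, 3, 5, 6, 7, 8}, so the formula holds at 3.

Yes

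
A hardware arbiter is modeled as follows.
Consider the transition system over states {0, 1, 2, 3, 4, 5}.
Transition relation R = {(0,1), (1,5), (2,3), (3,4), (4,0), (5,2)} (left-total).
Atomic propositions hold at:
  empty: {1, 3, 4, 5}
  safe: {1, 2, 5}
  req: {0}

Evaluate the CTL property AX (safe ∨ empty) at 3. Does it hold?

Sat(safe ∨ empty) = {1, 2, 3, 4, 5}
Sat(AX (safe ∨ empty)) = {s : every successor in {1, 2, 3, 4, 5}} = {0, 1, 2, 3, 5}
3 ∈ Sat(AX (safe ∨ empty)) = {0, 1, 2, 3, 5}, so the formula holds at 3.

Yes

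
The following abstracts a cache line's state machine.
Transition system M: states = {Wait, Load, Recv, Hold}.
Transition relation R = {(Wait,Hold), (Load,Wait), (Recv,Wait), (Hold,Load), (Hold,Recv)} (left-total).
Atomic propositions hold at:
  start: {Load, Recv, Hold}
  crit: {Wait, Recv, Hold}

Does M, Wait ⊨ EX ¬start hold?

No

Sat(¬start) = {Wait}
Sat(EX ¬start) = {s : some successor in {Wait}} = {Load, Recv}
Wait ∉ Sat(EX ¬start) = {Load, Recv}, so the formula does not hold at Wait.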